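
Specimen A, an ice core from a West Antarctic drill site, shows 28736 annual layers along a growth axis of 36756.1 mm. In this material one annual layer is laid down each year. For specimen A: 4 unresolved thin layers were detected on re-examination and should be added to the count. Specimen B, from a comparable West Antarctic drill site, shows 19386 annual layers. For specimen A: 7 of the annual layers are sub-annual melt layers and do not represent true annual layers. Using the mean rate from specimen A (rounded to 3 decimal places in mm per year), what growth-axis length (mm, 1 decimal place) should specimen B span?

24794.7 mm

Specimen A: correcting the raw count gives 28736 − 7 + 4 = 28733 true annual layers.
A: 36756.1 mm over 28733 years gives 36756.1 / 28733 ≈ 1.279 mm/yr.
Length of B = 1.279 × 19386 = 24794.7 mm.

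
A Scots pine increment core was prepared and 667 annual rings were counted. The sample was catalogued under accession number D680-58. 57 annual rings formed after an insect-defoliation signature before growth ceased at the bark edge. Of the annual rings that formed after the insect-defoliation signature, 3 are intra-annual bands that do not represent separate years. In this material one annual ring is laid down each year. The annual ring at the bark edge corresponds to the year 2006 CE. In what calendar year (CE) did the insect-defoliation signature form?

There are 57 annual rings younger than the insect-defoliation signature.
Removing the 3 false annual rings leaves 57 − 3 = 54 true annual rings beyond the insect-defoliation signature.
2006 − 54 = 1952 CE.

1952 CE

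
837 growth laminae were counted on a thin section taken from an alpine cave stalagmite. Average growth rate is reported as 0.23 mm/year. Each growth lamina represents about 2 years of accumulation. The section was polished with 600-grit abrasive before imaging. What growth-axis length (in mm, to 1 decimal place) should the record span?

385.0 mm

Multiplying by 2 years per growth lamina: 837 × 2 = 1674 years.
Length ≈ 0.23 × 1674 = 385.0 mm.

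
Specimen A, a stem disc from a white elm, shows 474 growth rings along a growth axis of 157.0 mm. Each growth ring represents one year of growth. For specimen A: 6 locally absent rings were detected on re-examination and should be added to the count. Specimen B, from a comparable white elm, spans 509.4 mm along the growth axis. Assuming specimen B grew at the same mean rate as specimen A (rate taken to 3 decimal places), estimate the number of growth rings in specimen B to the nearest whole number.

1558 growth rings

Specimen A: adjusted count: 474 + 6 = 480 growth rings.
A: Extension rate ≈ 157.0 / 480 = 0.327 mm/yr.
Specimen B: 509.4 mm / 0.327 mm per year = 1557.80 years ≈ 1558 growth rings.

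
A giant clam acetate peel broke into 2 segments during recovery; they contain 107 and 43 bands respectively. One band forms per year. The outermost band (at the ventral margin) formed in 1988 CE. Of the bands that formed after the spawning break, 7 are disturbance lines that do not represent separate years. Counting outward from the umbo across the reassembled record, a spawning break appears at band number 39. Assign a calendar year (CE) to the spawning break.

1884 CE

Total bands = 107 + 43 = 150.
The spawning break sits at band 39 from the umbo, so 150 − 39 = 111 bands formed after it.
Removing the 7 false bands leaves 111 − 7 = 104 true bands beyond the spawning break.
1988 − 104 = 1884 CE.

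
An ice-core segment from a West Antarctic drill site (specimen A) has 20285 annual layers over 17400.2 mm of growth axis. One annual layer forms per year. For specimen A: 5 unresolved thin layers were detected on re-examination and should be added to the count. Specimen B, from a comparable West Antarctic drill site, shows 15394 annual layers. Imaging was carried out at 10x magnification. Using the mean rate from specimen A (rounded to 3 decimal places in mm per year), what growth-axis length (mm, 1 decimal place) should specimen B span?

Specimen A: correcting the raw count gives 20285 + 5 = 20290 true annual layers.
A: Mean rate = 17400.2 mm / 20290 years ≈ 0.858 mm/year.
Length of B = 0.858 × 15394 = 13208.1 mm.

13208.1 mm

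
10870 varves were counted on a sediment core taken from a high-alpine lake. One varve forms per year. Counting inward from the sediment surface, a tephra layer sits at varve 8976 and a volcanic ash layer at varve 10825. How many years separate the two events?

Separation: 10825 − 8976 = 1849 varves.
One varve per year makes the interval 1849 years.

1849 years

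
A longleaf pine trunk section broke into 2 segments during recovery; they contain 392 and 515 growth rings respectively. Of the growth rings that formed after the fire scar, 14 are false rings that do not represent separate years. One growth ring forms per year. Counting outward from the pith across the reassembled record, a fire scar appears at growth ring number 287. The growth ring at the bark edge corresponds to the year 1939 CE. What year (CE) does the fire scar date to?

1333 CE

Total growth rings = 392 + 515 = 907.
The fire scar sits at growth ring 287 from the pith, so 907 − 287 = 620 growth rings formed after it.
620 − 14 false = 606 true growth rings after the fire scar.
Counting back 606 years from 1939 CE places the fire scar in 1939 − 606 = 1333 CE.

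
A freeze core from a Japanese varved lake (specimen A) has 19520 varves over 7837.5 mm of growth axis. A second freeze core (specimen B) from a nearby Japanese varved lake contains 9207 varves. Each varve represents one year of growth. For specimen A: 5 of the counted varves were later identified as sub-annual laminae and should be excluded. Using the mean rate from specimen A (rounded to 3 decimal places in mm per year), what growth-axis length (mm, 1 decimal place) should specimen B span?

3701.2 mm

Specimen A: correcting the raw count gives 19520 − 5 = 19515 true varves.
A: Mean rate = 7837.5 mm / 19515 years ≈ 0.402 mm/year.
For B, 0.402 mm/year × 9207 years = 3701.2 mm.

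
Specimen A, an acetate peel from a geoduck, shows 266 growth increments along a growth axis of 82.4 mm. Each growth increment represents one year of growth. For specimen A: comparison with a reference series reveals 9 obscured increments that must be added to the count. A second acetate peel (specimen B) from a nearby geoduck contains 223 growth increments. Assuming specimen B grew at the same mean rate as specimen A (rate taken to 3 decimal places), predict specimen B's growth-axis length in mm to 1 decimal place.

Specimen A: true growth increment count = 266 + 9 = 275.
A: Mean rate = 82.4 mm / 275 years ≈ 0.300 mm per year.
B's length ≈ 0.300 × 223 = 66.9 mm.

66.9 mm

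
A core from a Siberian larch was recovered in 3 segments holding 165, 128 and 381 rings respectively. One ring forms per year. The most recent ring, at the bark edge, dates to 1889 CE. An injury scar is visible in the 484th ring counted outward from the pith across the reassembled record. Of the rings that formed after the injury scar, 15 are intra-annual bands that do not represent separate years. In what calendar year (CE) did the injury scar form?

1714 CE

Total rings = 165 + 128 + 381 = 674.
Between ring 484 and the bark edge there are 674 − 484 = 190 rings.
Excluding 15 false rings: 190 − 15 = 175.
1889 − 175 = 1714 CE.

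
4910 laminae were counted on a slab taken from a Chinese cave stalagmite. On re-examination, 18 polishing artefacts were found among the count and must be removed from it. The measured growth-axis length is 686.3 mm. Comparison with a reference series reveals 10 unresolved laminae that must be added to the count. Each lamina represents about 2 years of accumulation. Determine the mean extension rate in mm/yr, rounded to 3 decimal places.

0.070 mm/yr

True lamina count = 4910 − 18 + 10 = 4902.
At 2 years per lamina, 4902 × 2 = 9804 years.
686.3 mm over 9804 years gives 686.3 / 9804 ≈ 0.070 mm/yr.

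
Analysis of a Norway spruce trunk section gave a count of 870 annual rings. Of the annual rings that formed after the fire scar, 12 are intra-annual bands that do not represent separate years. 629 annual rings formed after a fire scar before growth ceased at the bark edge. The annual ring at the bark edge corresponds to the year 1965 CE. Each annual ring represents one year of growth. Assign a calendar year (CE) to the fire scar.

1348 CE

629 annual rings formed after the fire scar.
Removing the 12 false annual rings leaves 629 − 12 = 617 true annual rings beyond the fire scar.
Counting back 617 years from 1965 CE places the fire scar in 1965 − 617 = 1348 CE.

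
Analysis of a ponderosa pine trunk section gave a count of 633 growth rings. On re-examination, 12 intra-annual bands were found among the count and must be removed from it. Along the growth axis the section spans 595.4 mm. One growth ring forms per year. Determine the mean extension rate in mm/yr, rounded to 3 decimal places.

Correcting the raw count gives 633 − 12 = 621 true growth rings.
595.4 mm over 621 years gives 595.4 / 621 ≈ 0.959 mm/yr.

0.959 mm/yr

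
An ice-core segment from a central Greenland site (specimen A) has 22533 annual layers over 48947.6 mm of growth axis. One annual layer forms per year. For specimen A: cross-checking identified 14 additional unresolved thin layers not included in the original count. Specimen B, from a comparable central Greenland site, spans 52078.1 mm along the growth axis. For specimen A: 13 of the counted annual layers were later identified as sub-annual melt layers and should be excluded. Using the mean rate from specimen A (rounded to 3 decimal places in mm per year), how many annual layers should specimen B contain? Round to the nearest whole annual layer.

23977 annual layers

Specimen A: adjusted count: 22533 − 13 + 14 = 22534 annual layers.
A: Extension rate ≈ 48947.6 / 22534 = 2.172 mm per year.
B spans 52078.1 / 2.172 = 23977.03 years ≈ 23977 annual layers.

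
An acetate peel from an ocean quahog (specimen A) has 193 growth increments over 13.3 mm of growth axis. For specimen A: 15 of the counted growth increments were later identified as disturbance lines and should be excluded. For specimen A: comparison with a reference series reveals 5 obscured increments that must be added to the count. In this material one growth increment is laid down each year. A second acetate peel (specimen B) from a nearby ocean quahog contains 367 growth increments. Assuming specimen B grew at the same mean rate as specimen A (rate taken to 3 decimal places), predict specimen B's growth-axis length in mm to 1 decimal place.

Specimen A: correcting the raw count gives 193 − 15 + 5 = 183 true growth increments.
A: 13.3 mm over 183 years gives 13.3 / 183 ≈ 0.073 mm/yr.
B's length ≈ 0.073 × 367 = 26.8 mm.

26.8 mm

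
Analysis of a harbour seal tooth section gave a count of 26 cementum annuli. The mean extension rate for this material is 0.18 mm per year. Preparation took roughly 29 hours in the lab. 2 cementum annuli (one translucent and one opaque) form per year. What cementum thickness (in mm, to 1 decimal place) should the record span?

With 2 cementum annuli per year, 26 / 2 = 13 years.
Predicted length = 0.18 mm/year × 13 years = 2.3 mm.

2.3 mm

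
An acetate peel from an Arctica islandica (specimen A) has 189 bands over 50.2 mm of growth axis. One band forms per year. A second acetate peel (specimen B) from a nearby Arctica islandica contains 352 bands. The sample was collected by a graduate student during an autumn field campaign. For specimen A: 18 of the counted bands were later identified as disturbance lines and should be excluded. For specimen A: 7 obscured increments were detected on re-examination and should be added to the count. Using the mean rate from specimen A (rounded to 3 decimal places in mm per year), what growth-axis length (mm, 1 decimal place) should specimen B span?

Specimen A: adjusted count: 189 − 18 + 7 = 178 bands.
A: 50.2 mm over 178 years gives 50.2 / 178 ≈ 0.282 mm/yr.
B's length ≈ 0.282 × 352 = 99.3 mm.

99.3 mm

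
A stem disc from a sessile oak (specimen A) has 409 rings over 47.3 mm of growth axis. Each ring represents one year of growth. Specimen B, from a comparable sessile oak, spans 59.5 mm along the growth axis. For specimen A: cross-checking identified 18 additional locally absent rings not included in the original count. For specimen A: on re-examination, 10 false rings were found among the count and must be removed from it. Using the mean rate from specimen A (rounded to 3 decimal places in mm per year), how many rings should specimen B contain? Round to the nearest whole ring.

Specimen A: after corrections the count is 409 − 10 + 18 = 417 rings.
A: Mean rate = 47.3 mm / 417 years ≈ 0.113 mm/yr.
Specimen B: 59.5 mm / 0.113 mm per year = 526.55 years ≈ 527 rings.

527 rings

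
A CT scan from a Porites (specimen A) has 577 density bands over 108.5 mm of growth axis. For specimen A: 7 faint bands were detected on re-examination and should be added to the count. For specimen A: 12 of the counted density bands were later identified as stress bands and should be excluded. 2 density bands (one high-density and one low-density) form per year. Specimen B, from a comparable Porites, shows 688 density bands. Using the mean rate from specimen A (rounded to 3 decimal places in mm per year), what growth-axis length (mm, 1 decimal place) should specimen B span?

130.4 mm

Specimen A: after corrections the count is 577 − 12 + 7 = 572 density bands.
Specimen A: dividing by 2 density bands per year: 572 / 2 = 286 years.
A: Extension rate ≈ 108.5 / 286 = 0.379 mm per year.
Specimen B: dividing by 2 density bands per year: 688 / 2 = 344 years. B's length ≈ 0.379 × 344 = 130.4 mm.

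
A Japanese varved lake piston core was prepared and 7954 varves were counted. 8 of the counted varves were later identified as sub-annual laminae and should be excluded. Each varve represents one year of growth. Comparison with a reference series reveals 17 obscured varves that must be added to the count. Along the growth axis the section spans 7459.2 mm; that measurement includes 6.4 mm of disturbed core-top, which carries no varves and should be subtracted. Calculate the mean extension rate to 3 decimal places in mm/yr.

0.936 mm/yr

True varve count = 7954 − 8 + 17 = 7963.
Removing the 6.4 mm offcut leaves 7459.2 − 6.4 = 7452.8 mm.
Mean rate = 7452.8 mm / 7963 years ≈ 0.936 mm/yr.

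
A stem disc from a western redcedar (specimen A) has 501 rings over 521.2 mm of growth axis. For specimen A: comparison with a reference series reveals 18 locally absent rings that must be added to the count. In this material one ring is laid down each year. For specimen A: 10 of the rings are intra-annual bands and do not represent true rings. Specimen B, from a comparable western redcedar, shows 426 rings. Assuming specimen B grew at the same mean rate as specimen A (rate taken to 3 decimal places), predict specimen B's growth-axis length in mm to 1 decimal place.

436.2 mm

Specimen A: correcting the raw count gives 501 − 10 + 18 = 509 true rings.
A: Mean rate = 521.2 mm / 509 years ≈ 1.024 mm/year.
For B, 1.024 mm/year × 426 years = 436.2 mm.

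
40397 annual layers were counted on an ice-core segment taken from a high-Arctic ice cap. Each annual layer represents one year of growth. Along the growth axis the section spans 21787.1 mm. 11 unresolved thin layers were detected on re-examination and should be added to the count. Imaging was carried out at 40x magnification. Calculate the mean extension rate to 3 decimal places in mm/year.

0.539 mm/year

True annual layer count = 40397 + 11 = 40408.
Mean rate = 21787.1 mm / 40408 years ≈ 0.539 mm/year.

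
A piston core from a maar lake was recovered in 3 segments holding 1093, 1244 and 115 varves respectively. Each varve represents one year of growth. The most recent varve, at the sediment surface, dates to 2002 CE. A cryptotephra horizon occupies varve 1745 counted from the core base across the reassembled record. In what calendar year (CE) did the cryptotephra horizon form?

Total varves = 1093 + 1244 + 115 = 2452.
2452 − 1745 = 707 varves lie beyond the cryptotephra horizon toward the sediment surface.
The varve at the sediment surface is 2002 CE, so the cryptotephra horizon dates to 2002 − 707 = 1295 CE.

1295 CE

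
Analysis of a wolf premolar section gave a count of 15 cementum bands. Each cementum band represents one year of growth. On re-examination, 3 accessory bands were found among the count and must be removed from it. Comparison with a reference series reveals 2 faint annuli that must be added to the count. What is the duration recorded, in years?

Adjusted count: 15 − 3 + 2 = 14 cementum bands.
At one cementum band per year, that is 14 years.

14 years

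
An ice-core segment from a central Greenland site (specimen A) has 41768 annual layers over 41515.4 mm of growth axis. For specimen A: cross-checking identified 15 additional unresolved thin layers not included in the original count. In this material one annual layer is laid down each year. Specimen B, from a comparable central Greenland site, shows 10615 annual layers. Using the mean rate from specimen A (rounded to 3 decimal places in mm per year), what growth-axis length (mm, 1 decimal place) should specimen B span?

10551.3 mm

Specimen A: correcting the raw count gives 41768 + 15 = 41783 true annual layers.
A: 41515.4 mm over 41783 years gives 41515.4 / 41783 ≈ 0.994 mm per year.
B's length ≈ 0.994 × 10615 = 10551.3 mm.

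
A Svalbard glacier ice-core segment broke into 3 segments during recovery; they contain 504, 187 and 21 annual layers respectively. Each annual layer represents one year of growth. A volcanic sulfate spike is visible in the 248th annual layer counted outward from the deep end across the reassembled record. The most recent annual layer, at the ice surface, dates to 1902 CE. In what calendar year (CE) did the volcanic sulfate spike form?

Total annual layers = 504 + 187 + 21 = 712.
712 − 248 = 464 annual layers lie beyond the volcanic sulfate spike toward the ice surface.
Counting back 464 years from 1902 CE places the volcanic sulfate spike in 1902 − 464 = 1438 CE.

1438 CE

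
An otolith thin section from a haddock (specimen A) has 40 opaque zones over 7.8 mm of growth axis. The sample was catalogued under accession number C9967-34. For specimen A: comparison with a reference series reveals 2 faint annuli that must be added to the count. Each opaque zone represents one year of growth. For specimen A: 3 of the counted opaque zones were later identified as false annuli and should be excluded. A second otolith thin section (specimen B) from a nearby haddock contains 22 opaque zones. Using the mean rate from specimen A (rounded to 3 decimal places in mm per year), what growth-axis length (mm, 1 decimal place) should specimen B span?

Specimen A: after corrections the count is 40 − 3 + 2 = 39 opaque zones.
A: Mean rate = 7.8 mm / 39 years ≈ 0.200 mm/year.
B's length ≈ 0.200 × 22 = 4.4 mm.

4.4 mm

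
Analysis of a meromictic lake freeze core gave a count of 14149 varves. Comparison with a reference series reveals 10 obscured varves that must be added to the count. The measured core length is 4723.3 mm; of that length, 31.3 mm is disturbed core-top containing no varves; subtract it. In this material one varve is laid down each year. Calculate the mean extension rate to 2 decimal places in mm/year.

True varve count = 14149 + 10 = 14159.
Removing the 31.3 mm offcut leaves 4723.3 − 31.3 = 4692.0 mm.
4692.0 mm over 14159 years gives 4692.0 / 14159 ≈ 0.33 mm/year.

0.33 mm/year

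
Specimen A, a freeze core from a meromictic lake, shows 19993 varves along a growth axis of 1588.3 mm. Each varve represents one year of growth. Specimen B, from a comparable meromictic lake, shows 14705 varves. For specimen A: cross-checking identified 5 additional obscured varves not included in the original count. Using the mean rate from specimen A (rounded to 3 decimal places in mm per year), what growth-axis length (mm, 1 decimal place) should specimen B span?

Specimen A: adjusted count: 19993 + 5 = 19998 varves.
A: Extension rate ≈ 1588.3 / 19998 = 0.079 mm per year.
B's length ≈ 0.079 × 14705 = 1161.7 mm.

1161.7 mm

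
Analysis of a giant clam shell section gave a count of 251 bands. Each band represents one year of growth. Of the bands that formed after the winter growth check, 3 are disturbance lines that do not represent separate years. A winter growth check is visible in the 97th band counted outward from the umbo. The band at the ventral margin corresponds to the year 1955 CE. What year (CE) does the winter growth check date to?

The winter growth check sits at band 97 from the umbo, so 251 − 97 = 154 bands formed after it.
Excluding 3 false bands: 154 − 3 = 151.
1955 − 151 = 1804 CE.

1804 CE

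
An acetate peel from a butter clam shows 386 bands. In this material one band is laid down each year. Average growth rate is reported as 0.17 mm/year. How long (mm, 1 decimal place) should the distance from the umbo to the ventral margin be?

65.6 mm

386 years of growth are recorded.
386 years at 0.17 mm/year gives 0.17 × 386 = 65.6 mm.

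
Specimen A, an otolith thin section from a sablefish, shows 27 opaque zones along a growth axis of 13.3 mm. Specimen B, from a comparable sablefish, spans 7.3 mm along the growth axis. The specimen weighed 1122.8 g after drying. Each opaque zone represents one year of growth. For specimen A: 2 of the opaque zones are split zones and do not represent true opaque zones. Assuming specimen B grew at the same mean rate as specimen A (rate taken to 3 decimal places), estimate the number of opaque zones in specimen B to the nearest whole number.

14 opaque zones

Specimen A: after corrections the count is 27 − 2 = 25 opaque zones.
A: Mean rate = 13.3 mm / 25 years ≈ 0.532 mm/yr.
Specimen B: 7.3 mm / 0.532 mm per year = 13.72 years ≈ 14 opaque zones.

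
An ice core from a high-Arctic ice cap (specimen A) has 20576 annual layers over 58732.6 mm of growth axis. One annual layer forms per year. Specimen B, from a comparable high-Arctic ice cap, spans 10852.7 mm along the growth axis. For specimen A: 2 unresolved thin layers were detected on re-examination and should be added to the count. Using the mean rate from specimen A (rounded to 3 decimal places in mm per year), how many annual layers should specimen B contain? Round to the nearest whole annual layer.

Specimen A: adjusted count: 20576 + 2 = 20578 annual layers.
A: Mean rate = 58732.6 mm / 20578 years ≈ 2.854 mm per year.
B spans 10852.7 / 2.854 = 3802.63 years ≈ 3803 annual layers.

3803 annual layers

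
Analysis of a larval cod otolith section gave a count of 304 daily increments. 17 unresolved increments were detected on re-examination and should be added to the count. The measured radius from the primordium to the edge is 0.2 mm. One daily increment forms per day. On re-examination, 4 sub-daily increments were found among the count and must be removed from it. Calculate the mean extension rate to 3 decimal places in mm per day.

0.001 mm per day

After corrections the count is 304 − 4 + 17 = 317 daily increments.
Mean rate = 0.2 mm / 317 days ≈ 0.001 mm per day.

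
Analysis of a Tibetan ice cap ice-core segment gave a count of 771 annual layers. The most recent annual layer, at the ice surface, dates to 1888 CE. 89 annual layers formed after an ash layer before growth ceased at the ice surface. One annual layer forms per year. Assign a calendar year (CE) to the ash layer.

89 annual layers post-date the ash layer.
Counting back 89 years from 1888 CE places the ash layer in 1888 − 89 = 1799 CE.

1799 CE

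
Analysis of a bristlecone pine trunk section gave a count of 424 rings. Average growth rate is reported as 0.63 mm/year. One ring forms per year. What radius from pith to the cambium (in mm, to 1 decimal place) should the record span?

424 years of growth are recorded.
Predicted length = 0.63 mm/year × 424 years = 267.1 mm.

267.1 mm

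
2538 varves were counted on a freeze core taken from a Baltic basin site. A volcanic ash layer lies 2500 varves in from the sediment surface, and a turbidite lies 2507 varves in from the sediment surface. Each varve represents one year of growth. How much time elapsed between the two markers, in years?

The two markers are separated by 2507 − 2500 = 7 varves.
That is 7 years at one varve per year.

7 years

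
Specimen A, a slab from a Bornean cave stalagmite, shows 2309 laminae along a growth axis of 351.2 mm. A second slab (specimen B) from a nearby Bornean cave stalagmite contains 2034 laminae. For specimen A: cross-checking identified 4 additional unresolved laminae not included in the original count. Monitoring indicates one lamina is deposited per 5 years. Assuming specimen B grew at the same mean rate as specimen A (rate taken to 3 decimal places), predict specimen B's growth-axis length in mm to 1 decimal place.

Specimen A: adjusted count: 2309 + 4 = 2313 laminae.
Specimen A: 2313 laminae at 5 years each span 2313 × 5 = 11565 years.
A: 351.2 mm over 11565 years gives 351.2 / 11565 ≈ 0.030 mm/yr.
Specimen B: multiplying by 5 years per lamina: 2034 × 5 = 10170 years. For B, 0.030 mm/year × 10170 years = 305.1 mm.

305.1 mm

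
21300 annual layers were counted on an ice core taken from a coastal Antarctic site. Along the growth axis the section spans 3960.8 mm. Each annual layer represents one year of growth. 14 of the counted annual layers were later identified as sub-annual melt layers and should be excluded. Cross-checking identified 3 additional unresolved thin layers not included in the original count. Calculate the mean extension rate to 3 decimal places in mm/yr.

Adjusted count: 21300 − 14 + 3 = 21289 annual layers.
3960.8 mm over 21289 years gives 3960.8 / 21289 ≈ 0.186 mm/yr.

0.186 mm/yr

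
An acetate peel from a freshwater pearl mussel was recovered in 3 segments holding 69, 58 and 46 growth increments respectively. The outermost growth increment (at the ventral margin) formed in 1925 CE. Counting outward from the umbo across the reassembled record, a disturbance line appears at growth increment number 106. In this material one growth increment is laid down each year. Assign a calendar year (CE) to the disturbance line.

1858 CE

Total growth increments = 69 + 58 + 46 = 173.
The disturbance line sits at growth increment 106 from the umbo, so 173 − 106 = 67 growth increments formed after it.
1925 − 67 = 1858 CE.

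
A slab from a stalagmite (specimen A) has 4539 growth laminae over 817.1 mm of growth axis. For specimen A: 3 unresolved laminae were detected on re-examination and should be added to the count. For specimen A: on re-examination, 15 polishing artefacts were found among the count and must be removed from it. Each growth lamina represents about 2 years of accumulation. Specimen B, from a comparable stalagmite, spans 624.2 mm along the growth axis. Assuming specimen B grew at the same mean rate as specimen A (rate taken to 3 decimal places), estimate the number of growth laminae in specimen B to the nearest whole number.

3468 growth laminae

Specimen A: after corrections the count is 4539 − 15 + 3 = 4527 growth laminae.
Specimen A: at 2 years per growth lamina, 4527 × 2 = 9054 years.
A: 817.1 mm over 9054 years gives 817.1 / 9054 ≈ 0.090 mm per year.
For B, 624.2 / 0.090 = 6935.56 years; at 2 years per growth lamina that is 6935.56 / 2 ≈ 3468 growth laminae.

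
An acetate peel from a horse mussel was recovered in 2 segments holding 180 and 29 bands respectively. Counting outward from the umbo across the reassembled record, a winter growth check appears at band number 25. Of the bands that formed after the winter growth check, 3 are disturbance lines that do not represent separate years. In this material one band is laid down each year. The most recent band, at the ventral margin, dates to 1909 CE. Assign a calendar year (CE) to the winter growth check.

Total bands = 180 + 29 = 209.
Between band 25 and the ventral margin there are 209 − 25 = 184 bands.
Removing the 3 false bands leaves 184 − 3 = 181 true bands beyond the winter growth check.
Counting back 181 years from 1909 CE places the winter growth check in 1909 − 181 = 1728 CE.

1728 CE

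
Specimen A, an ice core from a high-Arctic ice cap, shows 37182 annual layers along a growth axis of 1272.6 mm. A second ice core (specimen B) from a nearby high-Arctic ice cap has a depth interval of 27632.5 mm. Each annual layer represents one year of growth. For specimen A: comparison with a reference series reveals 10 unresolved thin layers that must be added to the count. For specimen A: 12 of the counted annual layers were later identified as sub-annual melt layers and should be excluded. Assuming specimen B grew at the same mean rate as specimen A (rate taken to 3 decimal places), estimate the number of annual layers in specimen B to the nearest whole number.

Specimen A: correcting the raw count gives 37182 − 12 + 10 = 37180 true annual layers.
A: Mean rate = 1272.6 mm / 37180 years ≈ 0.034 mm per year.
For B, 27632.5 / 0.034 = 812720.59 years ≈ 812721 annual layers.

812721 annual layers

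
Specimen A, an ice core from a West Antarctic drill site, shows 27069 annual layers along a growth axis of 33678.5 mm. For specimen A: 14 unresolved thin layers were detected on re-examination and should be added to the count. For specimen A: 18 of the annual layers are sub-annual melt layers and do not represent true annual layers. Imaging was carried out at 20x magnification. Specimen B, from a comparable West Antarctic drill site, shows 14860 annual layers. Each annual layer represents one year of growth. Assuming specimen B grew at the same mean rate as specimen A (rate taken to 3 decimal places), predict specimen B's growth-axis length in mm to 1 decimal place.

Specimen A: true annual layer count = 27069 − 18 + 14 = 27065.
A: Extension rate ≈ 33678.5 / 27065 = 1.244 mm per year.
For B, 1.244 mm/year × 14860 years = 18485.8 mm.

18485.8 mm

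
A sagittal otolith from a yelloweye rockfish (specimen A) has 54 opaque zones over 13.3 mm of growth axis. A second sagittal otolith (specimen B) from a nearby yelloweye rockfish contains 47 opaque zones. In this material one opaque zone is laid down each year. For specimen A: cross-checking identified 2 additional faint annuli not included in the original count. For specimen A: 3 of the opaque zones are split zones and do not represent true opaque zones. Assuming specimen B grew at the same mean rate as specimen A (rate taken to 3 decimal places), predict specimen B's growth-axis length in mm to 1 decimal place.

11.8 mm

Specimen A: correcting the raw count gives 54 − 3 + 2 = 53 true opaque zones.
A: 13.3 mm over 53 years gives 13.3 / 53 ≈ 0.251 mm per year.
B's length ≈ 0.251 × 47 = 11.8 mm.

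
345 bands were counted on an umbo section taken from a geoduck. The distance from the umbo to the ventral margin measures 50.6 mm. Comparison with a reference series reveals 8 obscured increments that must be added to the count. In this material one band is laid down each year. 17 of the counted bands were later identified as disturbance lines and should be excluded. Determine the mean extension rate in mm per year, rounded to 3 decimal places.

0.151 mm per year

After corrections the count is 345 − 17 + 8 = 336 bands.
Extension rate ≈ 50.6 / 336 = 0.151 mm per year.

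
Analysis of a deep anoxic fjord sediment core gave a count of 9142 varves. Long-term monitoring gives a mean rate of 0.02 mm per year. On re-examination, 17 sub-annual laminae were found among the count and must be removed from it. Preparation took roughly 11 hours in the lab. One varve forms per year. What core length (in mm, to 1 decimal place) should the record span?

182.5 mm

Adjusted count: 9142 − 17 = 9125 varves.
Predicted length = 0.02 mm/year × 9125 years = 182.5 mm.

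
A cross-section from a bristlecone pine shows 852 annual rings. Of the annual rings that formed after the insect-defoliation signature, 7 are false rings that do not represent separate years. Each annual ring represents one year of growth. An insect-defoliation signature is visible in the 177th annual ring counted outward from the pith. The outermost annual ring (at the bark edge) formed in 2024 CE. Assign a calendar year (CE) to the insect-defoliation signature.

1356 CE

Between annual ring 177 and the bark edge there are 852 − 177 = 675 annual rings.
Excluding 7 false annual rings: 675 − 7 = 668.
The annual ring at the bark edge is 2024 CE, so the insect-defoliation signature dates to 2024 − 668 = 1356 CE.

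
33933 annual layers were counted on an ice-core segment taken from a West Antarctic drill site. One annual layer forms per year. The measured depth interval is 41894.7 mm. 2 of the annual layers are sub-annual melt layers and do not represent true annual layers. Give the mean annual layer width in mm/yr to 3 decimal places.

Correcting the raw count gives 33933 − 2 = 33931 true annual layers.
41894.7 mm over 33931 years gives 41894.7 / 33931 ≈ 1.235 mm/yr.

1.235 mm/yr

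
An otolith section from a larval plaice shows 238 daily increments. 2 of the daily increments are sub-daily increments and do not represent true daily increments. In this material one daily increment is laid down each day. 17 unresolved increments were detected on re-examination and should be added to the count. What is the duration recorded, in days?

253 d

Adjusted count: 238 − 2 + 17 = 253 daily increments.
With a one-to-one daily increment periodicity this is 253 days.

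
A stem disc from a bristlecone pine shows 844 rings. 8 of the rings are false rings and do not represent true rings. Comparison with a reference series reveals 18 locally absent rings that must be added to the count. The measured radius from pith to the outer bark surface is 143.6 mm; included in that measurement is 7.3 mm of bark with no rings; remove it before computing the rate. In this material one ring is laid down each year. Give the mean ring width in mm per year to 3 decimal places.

After corrections the count is 844 − 8 + 18 = 854 rings.
Net length = 143.6 − 7.3 = 136.3 mm.
Mean rate = 136.3 mm / 854 years ≈ 0.160 mm per year.

0.160 mm per year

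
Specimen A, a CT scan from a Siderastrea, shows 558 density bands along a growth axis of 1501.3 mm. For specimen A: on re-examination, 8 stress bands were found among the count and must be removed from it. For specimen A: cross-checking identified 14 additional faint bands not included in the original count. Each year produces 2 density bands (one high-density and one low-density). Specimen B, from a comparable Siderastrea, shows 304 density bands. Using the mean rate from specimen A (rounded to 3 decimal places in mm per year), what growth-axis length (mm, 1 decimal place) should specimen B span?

809.2 mm

Specimen A: adjusted count: 558 − 8 + 14 = 564 density bands.
Specimen A: dividing by 2 density bands per year: 564 / 2 = 282 years.
A: Mean rate = 1501.3 mm / 282 years ≈ 5.324 mm/year.
Specimen B: dividing by 2 density bands per year: 304 / 2 = 152 years. For B, 5.324 mm/year × 152 years = 809.2 mm.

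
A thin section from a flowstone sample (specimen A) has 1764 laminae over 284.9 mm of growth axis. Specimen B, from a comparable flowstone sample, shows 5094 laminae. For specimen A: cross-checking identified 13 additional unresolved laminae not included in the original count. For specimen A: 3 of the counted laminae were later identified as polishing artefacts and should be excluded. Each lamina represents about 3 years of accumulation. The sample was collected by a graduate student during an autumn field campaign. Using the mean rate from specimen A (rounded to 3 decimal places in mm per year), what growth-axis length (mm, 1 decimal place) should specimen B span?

825.2 mm

Specimen A: correcting the raw count gives 1764 − 3 + 13 = 1774 true laminae.
Specimen A: multiplying by 3 years per lamina: 1774 × 3 = 5322 years.
A: Mean rate = 284.9 mm / 5322 years ≈ 0.054 mm/year.
Specimen B: 5094 laminae at 3 years each span 5094 × 3 = 15282 years. B's length ≈ 0.054 × 15282 = 825.2 mm.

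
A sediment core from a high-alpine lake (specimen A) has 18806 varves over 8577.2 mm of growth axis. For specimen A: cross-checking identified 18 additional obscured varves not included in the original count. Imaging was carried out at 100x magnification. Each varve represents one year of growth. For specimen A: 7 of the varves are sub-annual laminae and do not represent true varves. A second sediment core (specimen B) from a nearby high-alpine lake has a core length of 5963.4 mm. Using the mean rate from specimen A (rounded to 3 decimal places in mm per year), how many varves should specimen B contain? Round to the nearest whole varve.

13078 varves

Specimen A: adjusted count: 18806 − 7 + 18 = 18817 varves.
A: 8577.2 mm over 18817 years gives 8577.2 / 18817 ≈ 0.456 mm per year.
B spans 5963.4 / 0.456 = 13077.63 years ≈ 13078 varves.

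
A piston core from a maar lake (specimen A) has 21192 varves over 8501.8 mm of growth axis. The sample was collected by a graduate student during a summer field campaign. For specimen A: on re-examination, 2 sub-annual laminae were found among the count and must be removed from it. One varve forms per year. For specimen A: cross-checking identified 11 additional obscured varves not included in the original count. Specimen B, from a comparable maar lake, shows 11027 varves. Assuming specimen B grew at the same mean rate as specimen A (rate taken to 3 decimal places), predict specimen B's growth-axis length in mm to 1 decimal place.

4421.8 mm

Specimen A: adjusted count: 21192 − 2 + 11 = 21201 varves.
A: 8501.8 mm over 21201 years gives 8501.8 / 21201 ≈ 0.401 mm/year.
For B, 0.401 mm/year × 11027 years = 4421.8 mm.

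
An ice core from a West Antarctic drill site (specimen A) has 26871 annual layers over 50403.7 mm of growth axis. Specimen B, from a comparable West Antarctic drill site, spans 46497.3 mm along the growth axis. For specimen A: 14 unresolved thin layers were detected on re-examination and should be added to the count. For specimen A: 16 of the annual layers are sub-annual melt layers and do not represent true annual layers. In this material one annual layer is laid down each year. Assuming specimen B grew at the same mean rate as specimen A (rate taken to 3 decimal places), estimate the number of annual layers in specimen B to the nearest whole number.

24785 annual layers

Specimen A: after corrections the count is 26871 − 16 + 14 = 26869 annual layers.
A: 50403.7 mm over 26869 years gives 50403.7 / 26869 ≈ 1.876 mm/year.
B spans 46497.3 / 1.876 = 24785.34 years ≈ 24785 annual layers.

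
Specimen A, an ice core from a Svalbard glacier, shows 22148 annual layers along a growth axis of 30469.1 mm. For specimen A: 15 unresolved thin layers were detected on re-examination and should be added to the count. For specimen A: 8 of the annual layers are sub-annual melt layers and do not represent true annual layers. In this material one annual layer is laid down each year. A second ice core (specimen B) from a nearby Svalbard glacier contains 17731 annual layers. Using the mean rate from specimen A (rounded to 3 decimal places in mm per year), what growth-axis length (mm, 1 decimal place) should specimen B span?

Specimen A: adjusted count: 22148 − 8 + 15 = 22155 annual layers.
A: Extension rate ≈ 30469.1 / 22155 = 1.375 mm/year.
Length of B = 1.375 × 17731 = 24380.1 mm.

24380.1 mm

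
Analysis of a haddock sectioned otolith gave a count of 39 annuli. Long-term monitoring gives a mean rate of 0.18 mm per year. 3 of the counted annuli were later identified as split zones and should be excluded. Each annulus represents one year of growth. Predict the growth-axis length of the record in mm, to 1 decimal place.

6.5 mm

Correcting the raw count gives 39 − 3 = 36 true annuli.
Predicted length = 0.18 mm/year × 36 years = 6.5 mm.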